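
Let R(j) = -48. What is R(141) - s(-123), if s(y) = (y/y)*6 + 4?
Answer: -58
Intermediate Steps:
s(y) = 10 (s(y) = 1*6 + 4 = 6 + 4 = 10)
R(141) - s(-123) = -48 - 1*10 = -48 - 10 = -58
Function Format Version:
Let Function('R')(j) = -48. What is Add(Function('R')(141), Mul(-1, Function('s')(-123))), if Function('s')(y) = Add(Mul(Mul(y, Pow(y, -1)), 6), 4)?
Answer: -58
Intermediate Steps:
Function('s')(y) = 10 (Function('s')(y) = Add(Mul(1, 6), 4) = Add(6, 4) = 10)
Add(Function('R')(141), Mul(-1, Function('s')(-123))) = Add(-48, Mul(-1, 10)) = Add(-48, -10) = -58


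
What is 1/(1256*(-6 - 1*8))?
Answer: -1/17584 ≈ -5.6870e-5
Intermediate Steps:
1/(1256*(-6 - 1*8)) = 1/(1256*(-6 - 8)) = 1/(1256*(-14)) = 1/(-17584) = -1/17584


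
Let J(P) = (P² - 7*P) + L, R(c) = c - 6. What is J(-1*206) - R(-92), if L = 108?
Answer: 44084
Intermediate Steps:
R(c) = -6 + c
J(P) = 108 + P² - 7*P (J(P) = (P² - 7*P) + 108 = 108 + P² - 7*P)
J(-1*206) - R(-92) = (108 + (-1*206)² - (-7)*206) - (-6 - 92) = (108 + (-206)² - 7*(-206)) - 1*(-98) = (108 + 42436 + 1442) + 98 = 43986 + 98 = 44084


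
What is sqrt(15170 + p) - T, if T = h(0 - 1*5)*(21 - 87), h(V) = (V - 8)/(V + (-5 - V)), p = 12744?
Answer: 858/5 + sqrt(27914) ≈ 338.67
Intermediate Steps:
h(V) = 8/5 - V/5 (h(V) = (-8 + V)/(-5) = (-8 + V)*(-1/5) = 8/5 - V/5)
T = -858/5 (T = (8/5 - (0 - 1*5)/5)*(21 - 87) = (8/5 - (0 - 5)/5)*(-66) = (8/5 - 1/5*(-5))*(-66) = (8/5 + 1)*(-66) = (13/5)*(-66) = -858/5 ≈ -171.60)
sqrt(15170 + p) - T = sqrt(15170 + 12744) - 1*(-858/5) = sqrt(27914) + 858/5 = 858/5 + sqrt(27914)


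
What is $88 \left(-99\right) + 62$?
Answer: $-8650$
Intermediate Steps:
$88 \left(-99\right) + 62 = -8712 + 62 = -8650$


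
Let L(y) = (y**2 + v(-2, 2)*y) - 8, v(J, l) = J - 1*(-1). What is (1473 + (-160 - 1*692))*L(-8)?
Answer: 39744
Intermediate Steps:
v(J, l) = 1 + J (v(J, l) = J + 1 = 1 + J)
L(y) = -8 + y**2 - y (L(y) = (y**2 + (1 - 2)*y) - 8 = (y**2 - y) - 8 = -8 + y**2 - y)
(1473 + (-160 - 1*692))*L(-8) = (1473 + (-160 - 1*692))*(-8 + (-8)**2 - 1*(-8)) = (1473 + (-160 - 692))*(-8 + 64 + 8) = (1473 - 852)*64 = 621*64 = 39744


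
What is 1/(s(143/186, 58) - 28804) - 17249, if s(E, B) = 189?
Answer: -493580136/28615 ≈ -17249.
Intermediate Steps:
1/(s(143/186, 58) - 28804) - 17249 = 1/(189 - 28804) - 17249 = 1/(-28615) - 17249 = -1/28615 - 17249 = -493580136/28615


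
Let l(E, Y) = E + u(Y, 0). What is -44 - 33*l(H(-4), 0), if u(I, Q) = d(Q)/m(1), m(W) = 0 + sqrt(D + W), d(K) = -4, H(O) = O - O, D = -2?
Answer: -44 - 132*I ≈ -44.0 - 132.0*I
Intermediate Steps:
H(O) = 0
m(W) = sqrt(-2 + W) (m(W) = 0 + sqrt(-2 + W) = sqrt(-2 + W))
u(I, Q) = 4*I (u(I, Q) = -4/sqrt(-2 + 1) = -4*(-I) = -(-4)*I = 4*I)
l(E, Y) = E + 4*I
-44 - 33*l(H(-4), 0) = -44 - 33*(0 + 4*I) = -44 - 132*I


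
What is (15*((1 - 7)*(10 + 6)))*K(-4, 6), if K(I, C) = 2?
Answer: -2880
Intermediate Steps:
(15*((1 - 7)*(10 + 6)))*K(-4, 6) = (15*((1 - 7)*(10 + 6)))*2 = (15*(-6*16))*2 = (15*(-96))*2 = -1440*2 = -2880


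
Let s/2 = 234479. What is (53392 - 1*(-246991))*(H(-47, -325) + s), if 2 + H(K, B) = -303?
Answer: 140775394099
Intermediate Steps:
H(K, B) = -305 (H(K, B) = -2 - 303 = -305)
s = 468958 (s = 2*234479 = 468958)
(53392 - 1*(-246991))*(H(-47, -325) + s) = (53392 - 1*(-246991))*(-305 + 468958) = (53392 + 246991)*468653 = 300383*468653 = 140775394099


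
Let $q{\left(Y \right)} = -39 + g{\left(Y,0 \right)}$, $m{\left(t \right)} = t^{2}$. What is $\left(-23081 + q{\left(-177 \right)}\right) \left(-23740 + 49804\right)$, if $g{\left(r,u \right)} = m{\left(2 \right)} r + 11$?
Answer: $-620766288$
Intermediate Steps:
$g{\left(r,u \right)} = 11 + 4 r$ ($g{\left(r,u \right)} = 2^{2} r + 11 = 4 r + 11 = 11 + 4 r$)
$q{\left(Y \right)} = -28 + 4 Y$ ($q{\left(Y \right)} = -39 + \left(11 + 4 Y\right) = -28 + 4 Y$)
$\left(-23081 + q{\left(-177 \right)}\right) \left(-23740 + 49804\right) = \left(-23081 + \left(-28 + 4 \left(-177\right)\right)\right) \left(-23740 + 49804\right) = \left(-23081 - 736\right) 26064 = \left(-23817\right) 26064 = -620766288$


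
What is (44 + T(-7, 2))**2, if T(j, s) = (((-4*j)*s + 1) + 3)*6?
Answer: 163216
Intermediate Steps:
T(j, s) = 24 - 24*j*s (T(j, s) = ((-4*j*s + 1) + 3)*6 = ((1 - 4*j*s) + 3)*6 = (4 - 4*j*s)*6 = 24 - 24*j*s)
(44 + T(-7, 2))**2 = (44 + (24 - 24*(-7)*2))**2 = (44 + (24 + 336))**2 = (44 + 360)**2 = 404**2 = 163216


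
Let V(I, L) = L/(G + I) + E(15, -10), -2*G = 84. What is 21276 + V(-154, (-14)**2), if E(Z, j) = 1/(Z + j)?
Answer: 106376/5 ≈ 21275.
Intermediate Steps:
G = -42 (G = -1/2*84 = -42)
V(I, L) = 1/5 + L/(-42 + I) (V(I, L) = L/(-42 + I) + 1/(15 - 10) = L/(-42 + I) + 1/5 = 1/5 + L/(-42 + I))
21276 + V(-154, (-14)**2) = 21276 + (-42 - 154 + 5*(-14)**2)/(5*(-42 - 154)) = 21276 + (1/5)*(-42 - 154 + 5*196)/(-196) = 21276 + (1/5)*(-1/196)*(-42 - 154 + 980) = 21276 + (1/5)*(-1/196)*784 = 21276 - 4/5 = 106376/5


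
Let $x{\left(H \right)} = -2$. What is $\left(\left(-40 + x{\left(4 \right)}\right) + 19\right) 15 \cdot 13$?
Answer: $-4485$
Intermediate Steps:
$\left(\left(-40 + x{\left(4 \right)}\right) + 19\right) 15 \cdot 13 = \left(\left(-40 - 2\right) + 19\right) 15 \cdot 13 = \left(-42 + 19\right) 195 = \left(-23\right) 195 = -4485$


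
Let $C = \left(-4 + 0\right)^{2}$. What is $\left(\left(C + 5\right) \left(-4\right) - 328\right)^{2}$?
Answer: $169744$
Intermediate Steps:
$C = 16$ ($C = \left(-4\right)^{2} = 16$)
$\left(\left(C + 5\right) \left(-4\right) - 328\right)^{2} = \left(\left(16 + 5\right) \left(-4\right) - 328\right)^{2} = \left(21 \left(-4\right) - 328\right)^{2} = \left(-84 - 328\right)^{2} = \left(-412\right)^{2} = 169744$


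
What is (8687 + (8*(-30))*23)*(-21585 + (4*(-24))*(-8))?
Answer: -65927439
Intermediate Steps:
(8687 + (8*(-30))*23)*(-21585 + (4*(-24))*(-8)) = (8687 - 240*23)*(-21585 - 96*(-8)) = (8687 - 5520)*(-21585 + 768) = 3167*(-20817) = -65927439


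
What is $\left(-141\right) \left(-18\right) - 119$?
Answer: $2419$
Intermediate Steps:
$\left(-141\right) \left(-18\right) - 119 = 2538 - 119 = 2419$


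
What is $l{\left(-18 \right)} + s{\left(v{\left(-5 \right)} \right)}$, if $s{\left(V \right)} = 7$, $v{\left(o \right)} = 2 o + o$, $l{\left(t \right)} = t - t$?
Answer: $7$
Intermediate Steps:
$l{\left(t \right)} = 0$
$v{\left(o \right)} = 3 o$
$l{\left(-18 \right)} + s{\left(v{\left(-5 \right)} \right)} = 0 + 7 = 7$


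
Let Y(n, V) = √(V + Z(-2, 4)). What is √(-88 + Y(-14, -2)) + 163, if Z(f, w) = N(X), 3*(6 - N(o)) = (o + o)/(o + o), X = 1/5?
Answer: 163 + √(-792 + 3*√33)/3 ≈ 163.0 + 9.2782*I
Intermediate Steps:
X = ⅕ ≈ 0.20000
N(o) = 17/3 (N(o) = 6 - (o + o)/(3*(o + o)) = 6 - 2*o/(3*(2*o)) = 6 - 2*o*1/(2*o)/3 = 6 - ⅓*1 = 6 - ⅓ = 17/3)
Z(f, w) = 17/3
Y(n, V) = √(17/3 + V) (Y(n, V) = √(V + 17/3) = √(17/3 + V))
√(-88 + Y(-14, -2)) + 163 = √(-88 + √(51 + 9*(-2))/3) + 163 = √(-88 + √(51 - 18)/3) + 163 = √(-88 + √33/3) + 163 = 163 + √(-88 + √33/3)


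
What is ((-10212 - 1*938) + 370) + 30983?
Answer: 20203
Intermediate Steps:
((-10212 - 1*938) + 370) + 30983 = ((-10212 - 938) + 370) + 30983 = (-11150 + 370) + 30983 = -10780 + 30983 = 20203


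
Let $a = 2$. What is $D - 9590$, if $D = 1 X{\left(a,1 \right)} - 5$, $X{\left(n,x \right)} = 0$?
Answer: $-9595$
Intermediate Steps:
$D = -5$ ($D = 1 \cdot 0 - 5 = 0 - 5 = -5$)
$D - 9590 = -5 - 9590 = -9595$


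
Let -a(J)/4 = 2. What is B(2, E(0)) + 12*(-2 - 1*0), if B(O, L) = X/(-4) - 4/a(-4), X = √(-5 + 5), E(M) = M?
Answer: -47/2 ≈ -23.500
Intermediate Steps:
a(J) = -8 (a(J) = -4*2 = -8)
X = 0 (X = √0 = 0)
B(O, L) = ½ (B(O, L) = 0/(-4) - 4/(-8) = 0*(-¼) - 4*(-⅛) = 0 + ½ = ½)
B(2, E(0)) + 12*(-2 - 1*0) = ½ + 12*(-2 - 1*0) = ½ + 12*(-2 + 0) = ½ + 12*(-2) = ½ - 24 = -47/2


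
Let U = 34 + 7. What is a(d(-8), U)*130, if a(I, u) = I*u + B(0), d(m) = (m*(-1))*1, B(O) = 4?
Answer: 43160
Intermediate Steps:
U = 41
d(m) = -m (d(m) = -m*1 = -m)
a(I, u) = 4 + I*u (a(I, u) = I*u + 4 = 4 + I*u)
a(d(-8), U)*130 = (4 - 1*(-8)*41)*130 = (4 + 8*41)*130 = (4 + 328)*130 = 332*130 = 43160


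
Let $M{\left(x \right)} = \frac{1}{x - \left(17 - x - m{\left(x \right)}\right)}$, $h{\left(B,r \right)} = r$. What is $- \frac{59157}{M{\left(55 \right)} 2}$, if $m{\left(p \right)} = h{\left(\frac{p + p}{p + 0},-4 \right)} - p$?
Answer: $-1005669$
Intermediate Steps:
$m{\left(p \right)} = -4 - p$
$M{\left(x \right)} = \frac{1}{-21 + x}$ ($M{\left(x \right)} = \frac{1}{x + \left(\left(x - \left(4 + x\right)\right) - 17\right)} = \frac{1}{x - 21} = \frac{1}{-21 + x}$)
$- \frac{59157}{M{\left(55 \right)} 2} = - \frac{59157}{\frac{1}{-21 + 55} \cdot 2} = - \frac{59157}{\frac{1}{34} \cdot 2} = - 59157 \frac{1}{\frac{1}{17}} = \left(-59157\right) 17 = -1005669$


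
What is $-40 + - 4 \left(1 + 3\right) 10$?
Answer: $-200$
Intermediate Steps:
$-40 + - 4 \left(1 + 3\right) 10 = -40 + \left(-4\right) 4 \cdot 10 = -40 - 160 = -200$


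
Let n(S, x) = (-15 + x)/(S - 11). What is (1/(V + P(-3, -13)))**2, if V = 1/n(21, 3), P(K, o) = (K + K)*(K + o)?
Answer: 36/326041 ≈ 0.00011042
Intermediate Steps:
n(S, x) = (-15 + x)/(-11 + S)
P(K, o) = 2*K*(K + o) (P(K, o) = (2*K)*(K + o) = 2*K*(K + o))
V = -5/6 (V = 1/((-15 + 3)/(-11 + 21)) = 1/(-12/10) = 1/((1/10)*(-12)) = 1/(-6/5) = -5/6 ≈ -0.83333)
(1/(V + P(-3, -13)))**2 = (1/(-5/6 + 2*(-3)*(-3 - 13)))**2 = (1/(-5/6 + 2*(-3)*(-16)))**2 = (1/(-5/6 + 96))**2 = (1/(571/6))**2 = (6/571)**2 = 36/326041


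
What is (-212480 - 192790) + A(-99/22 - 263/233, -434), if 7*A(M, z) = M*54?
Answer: -661066191/1631 ≈ -4.0531e+5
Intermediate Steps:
A(M, z) = 54*M/7 (A(M, z) = (M*54)/7 = (54*M)/7 = 54*M/7)
(-212480 - 192790) + A(-99/22 - 263/233, -434) = (-212480 - 192790) + 54*(-99/22 - 263/233)/7 = -405270 + 54*(-99*1/22 - 263*1/233)/7 = -405270 + 54*(-9/2 - 263/233)/7 = -405270 + (54/7)*(-2623/466) = -405270 - 70821/1631 = -661066191/1631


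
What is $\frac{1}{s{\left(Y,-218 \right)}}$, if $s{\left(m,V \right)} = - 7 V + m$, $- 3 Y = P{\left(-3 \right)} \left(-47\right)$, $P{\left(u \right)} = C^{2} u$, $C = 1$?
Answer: $\frac{1}{1479} \approx 0.00067613$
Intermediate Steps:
$P{\left(u \right)} = u$ ($P{\left(u \right)} = 1^{2} u = 1 u = u$)
$Y = -47$ ($Y = - \frac{\left(-3\right) \left(-47\right)}{3} = \left(- \frac{1}{3}\right) 141 = -47$)
$s{\left(m,V \right)} = m - 7 V$
$\frac{1}{s{\left(Y,-218 \right)}} = \frac{1}{-47 - -1526} = \frac{1}{-47 + 1526} = \frac{1}{1479}$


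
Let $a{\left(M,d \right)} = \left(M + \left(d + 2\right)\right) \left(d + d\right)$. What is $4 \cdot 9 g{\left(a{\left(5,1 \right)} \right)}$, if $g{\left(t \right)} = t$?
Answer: $576$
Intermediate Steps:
$a{\left(M,d \right)} = 2 d \left(2 + M + d\right)$ ($a{\left(M,d \right)} = \left(M + \left(2 + d\right)\right) 2 d = \left(2 + M + d\right) 2 d = 2 d \left(2 + M + d\right)$)
$4 \cdot 9 g{\left(a{\left(5,1 \right)} \right)} = 4 \cdot 9 \cdot 2 \cdot 1 \left(2 + 5 + 1\right) = 36 \cdot 2 \cdot 1 \cdot 8 = 36 \cdot 16 = 576$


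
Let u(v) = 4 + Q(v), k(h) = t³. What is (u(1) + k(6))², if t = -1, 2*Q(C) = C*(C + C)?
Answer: 16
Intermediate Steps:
Q(C) = C² (Q(C) = (C*(C + C))/2 = (C*(2*C))/2 = (2*C²)/2 = C²)
k(h) = -1 (k(h) = (-1)³ = -1)
u(v) = 4 + v²
(u(1) + k(6))² = ((4 + 1²) - 1)² = ((4 + 1) - 1)² = (5 - 1)² = 4² = 16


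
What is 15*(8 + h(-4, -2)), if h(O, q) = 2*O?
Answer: 0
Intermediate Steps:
15*(8 + h(-4, -2)) = 15*(8 + 2*(-4)) = 15*(8 - 8) = 15*0 = 0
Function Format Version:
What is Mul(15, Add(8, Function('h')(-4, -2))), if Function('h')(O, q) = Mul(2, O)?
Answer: 0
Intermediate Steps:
Mul(15, Add(8, Function('h')(-4, -2))) = Mul(15, Add(8, Mul(2, -4))) = Mul(15, Add(8, -8)) = Mul(15, 0) = 0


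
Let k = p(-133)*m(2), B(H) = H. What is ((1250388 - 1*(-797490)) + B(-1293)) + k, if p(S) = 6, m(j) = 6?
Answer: 2046621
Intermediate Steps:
k = 36 (k = 6*6 = 36)
((1250388 - 1*(-797490)) + B(-1293)) + k = ((1250388 - 1*(-797490)) - 1293) + 36 = ((1250388 + 797490) - 1293) + 36 = (2047878 - 1293) + 36 = 2046585 + 36 = 2046621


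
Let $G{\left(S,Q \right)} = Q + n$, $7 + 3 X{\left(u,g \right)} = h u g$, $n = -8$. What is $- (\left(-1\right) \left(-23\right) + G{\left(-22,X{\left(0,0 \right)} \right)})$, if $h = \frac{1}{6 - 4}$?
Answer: $- \frac{38}{3} \approx -12.667$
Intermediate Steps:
$h = \frac{1}{2} \approx 0.5$
$X{\left(u,g \right)} = - \frac{7}{3} + \frac{g u}{6}$ ($X{\left(u,g \right)} = - \frac{7}{3} + \frac{\frac{u}{2} g}{3} = - \frac{7}{3} + \frac{\frac{1}{2} g u}{3} = - \frac{7}{3} + \frac{g u}{6}$)
$G{\left(S,Q \right)} = -8 + Q$ ($G{\left(S,Q \right)} = Q - 8 = -8 + Q$)
$- (\left(-1\right) \left(-23\right) + G{\left(-22,X{\left(0,0 \right)} \right)}) = - (\left(-1\right) \left(-23\right) - \frac{31}{3}) = - (23 + \left(-8 + \left(- \frac{7}{3} + 0\right)\right)) = - (23 - \frac{31}{3}) = \left(-1\right) \frac{38}{3} = - \frac{38}{3}$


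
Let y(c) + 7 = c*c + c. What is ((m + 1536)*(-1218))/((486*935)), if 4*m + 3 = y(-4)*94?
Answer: -122003/27540 ≈ -4.4300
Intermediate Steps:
y(c) = -7 + c + c² (y(c) = -7 + (c*c + c) = -7 + (c² + c) = -7 + (c + c²) = -7 + c + c²)
m = 467/4 (m = -¾ + ((-7 - 4 + (-4)²)*94)/4 = -¾ + ((-7 - 4 + 16)*94)/4 = -¾ + (5*94)/4 = -¾ + (¼)*470 = -¾ + 235/2 = 467/4 ≈ 116.75)
((m + 1536)*(-1218))/((486*935)) = ((467/4 + 1536)*(-1218))/((486*935)) = ((6611/4)*(-1218))/454410 = -4026099/2*1/454410 = -122003/27540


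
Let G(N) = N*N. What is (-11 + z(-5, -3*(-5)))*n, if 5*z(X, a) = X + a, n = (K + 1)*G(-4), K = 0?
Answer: -144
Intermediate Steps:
G(N) = N**2
n = 16 (n = (0 + 1)*(-4)**2 = 1*16 = 16)
z(X, a) = X/5 + a/5 (z(X, a) = (X + a)/5 = X/5 + a/5)
(-11 + z(-5, -3*(-5)))*n = (-11 + ((1/5)*(-5) + (-3*(-5))/5))*16 = (-11 + (-1 + (1/5)*15))*16 = (-11 + (-1 + 3))*16 = (-11 + 2)*16 = -9*16 = -144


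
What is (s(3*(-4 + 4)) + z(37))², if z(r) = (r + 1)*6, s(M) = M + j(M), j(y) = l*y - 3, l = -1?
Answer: 50625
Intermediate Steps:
j(y) = -3 - y (j(y) = -y - 3 = -3 - y)
s(M) = -3 (s(M) = M + (-3 - M) = -3)
z(r) = 6 + 6*r (z(r) = (1 + r)*6 = 6 + 6*r)
(s(3*(-4 + 4)) + z(37))² = (-3 + (6 + 6*37))² = (-3 + (6 + 222))² = (-3 + 228)² = 225² = 50625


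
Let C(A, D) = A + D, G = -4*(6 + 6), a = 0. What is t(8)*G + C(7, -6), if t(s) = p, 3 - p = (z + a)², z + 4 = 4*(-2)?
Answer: 6769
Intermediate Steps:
z = -12 (z = -4 + 4*(-2) = -4 - 8 = -12)
G = -48 (G = -4*12 = -48)
p = -141 (p = 3 - (-12 + 0)² = 3 - 1*(-12)² = 3 - 1*144 = 3 - 144 = -141)
t(s) = -141
t(8)*G + C(7, -6) = -141*(-48) + (7 - 6) = 6768 + 1 = 6769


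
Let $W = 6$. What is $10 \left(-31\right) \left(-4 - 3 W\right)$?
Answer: $6820$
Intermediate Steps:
$10 \left(-31\right) \left(-4 - 3 W\right) = 10 \left(-31\right) \left(-4 - 18\right) = - 310 \left(-4 - 18\right) = \left(-310\right) \left(-22\right) = 6820$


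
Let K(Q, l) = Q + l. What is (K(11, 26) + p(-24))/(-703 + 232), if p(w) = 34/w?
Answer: -427/5652 ≈ -0.075549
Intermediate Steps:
(K(11, 26) + p(-24))/(-703 + 232) = ((11 + 26) + 34/(-24))/(-703 + 232) = (37 + 34*(-1/24))/(-471) = -(37 - 17/12)/471 = -1/471*427/12 = -427/5652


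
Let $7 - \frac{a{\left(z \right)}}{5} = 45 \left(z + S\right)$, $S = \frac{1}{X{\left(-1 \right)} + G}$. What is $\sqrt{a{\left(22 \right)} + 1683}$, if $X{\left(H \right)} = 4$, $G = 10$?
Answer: $\frac{i \sqrt{636622}}{14} \approx 56.992 i$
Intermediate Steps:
$S = \frac{1}{14}$ ($S = \frac{1}{4 + 10} = \frac{1}{14} \approx 0.071429$)
$a{\left(z \right)} = \frac{265}{14} - 225 z$ ($a{\left(z \right)} = 35 - 5 \cdot 45 \left(z + \frac{1}{14}\right) = 35 - 5 \cdot 45 \left(\frac{1}{14} + z\right) = 35 - 5 \left(\frac{45}{14} + 45 z\right) = 35 - \left(\frac{225}{14} + 225 z\right) = \frac{265}{14} - 225 z$)
$\sqrt{a{\left(22 \right)} + 1683} = \sqrt{\left(\frac{265}{14} - 4950\right) + 1683} = \sqrt{- \frac{69035}{14} + 1683} = \sqrt{- \frac{45473}{14}} = \frac{i \sqrt{636622}}{14}$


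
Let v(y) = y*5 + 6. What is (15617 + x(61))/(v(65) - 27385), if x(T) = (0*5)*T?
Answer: -15617/27054 ≈ -0.57725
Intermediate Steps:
x(T) = 0 (x(T) = 0*T = 0)
v(y) = 6 + 5*y (v(y) = 5*y + 6 = 6 + 5*y)
(15617 + x(61))/(v(65) - 27385) = (15617 + 0)/((6 + 5*65) - 27385) = 15617/((6 + 325) - 27385) = 15617/(331 - 27385) = 15617/(-27054) = 15617*(-1/27054) = -15617/27054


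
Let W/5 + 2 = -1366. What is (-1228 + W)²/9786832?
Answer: 4068289/611677 ≈ 6.6510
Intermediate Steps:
W = -6840 (W = -10 + 5*(-1366) = -10 - 6830 = -6840)
(-1228 + W)²/9786832 = (-1228 - 6840)²/9786832 = (-8068)²*(1/9786832) = 65092624*(1/9786832) = 4068289/611677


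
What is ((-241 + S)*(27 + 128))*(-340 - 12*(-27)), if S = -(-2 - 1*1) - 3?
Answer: 597680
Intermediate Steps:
S = 0 (S = -(-2 - 1) - 3 = -1*(-3) - 3 = 3 - 3 = 0)
((-241 + S)*(27 + 128))*(-340 - 12*(-27)) = ((-241 + 0)*(27 + 128))*(-340 - 12*(-27)) = (-241*155)*(-340 + 324) = -37355*(-16) = 597680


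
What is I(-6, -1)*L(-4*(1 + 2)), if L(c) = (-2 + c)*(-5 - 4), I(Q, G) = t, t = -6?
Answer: -756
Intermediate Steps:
I(Q, G) = -6
L(c) = 18 - 9*c (L(c) = (-2 + c)*(-9) = 18 - 9*c)
I(-6, -1)*L(-4*(1 + 2)) = -6*(18 - (-36)*(1 + 2)) = -6*(18 - (-36)*3) = -6*(18 - 9*(-12)) = -6*(18 + 108) = -6*126 = -756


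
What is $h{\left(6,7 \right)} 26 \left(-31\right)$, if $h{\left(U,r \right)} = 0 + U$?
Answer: $-4836$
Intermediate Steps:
$h{\left(U,r \right)} = U$
$h{\left(6,7 \right)} 26 \left(-31\right) = 6 \cdot 26 \left(-31\right) = 156 \left(-31\right) = -4836$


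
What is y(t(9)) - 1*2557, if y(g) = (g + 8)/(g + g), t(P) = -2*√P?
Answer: -15343/6 ≈ -2557.2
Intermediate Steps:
y(g) = (8 + g)/(2*g) (y(g) = (8 + g)/((2*g)) = (8 + g)*(1/(2*g)) = (8 + g)/(2*g))
y(t(9)) - 1*2557 = (8 - 2*√9)/(2*((-2*√9))) - 1*2557 = (8 - 2*3)/(2*((-2*3))) - 2557 = (½)*(8 - 6)/(-6) - 2557 = (½)*(-⅙)*2 - 2557 = -⅙ - 2557 = -15343/6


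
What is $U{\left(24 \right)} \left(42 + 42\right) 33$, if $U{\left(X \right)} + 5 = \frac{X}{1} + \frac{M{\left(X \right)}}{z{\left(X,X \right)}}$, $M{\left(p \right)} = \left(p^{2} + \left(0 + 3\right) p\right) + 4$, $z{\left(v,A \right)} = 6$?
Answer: $353892$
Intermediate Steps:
$M{\left(p \right)} = 4 + p^{2} + 3 p$ ($M{\left(p \right)} = \left(p^{2} + 3 p\right) + 4 = 4 + p^{2} + 3 p$)
$U{\left(X \right)} = - \frac{13}{3} + \frac{X^{2}}{6} + \frac{3 X}{2}$ ($U{\left(X \right)} = -5 + \left(\frac{X}{1} + \frac{4 + X^{2} + 3 X}{6}\right) = -5 + \left(X 1 + \left(4 + X^{2} + 3 X\right) \frac{1}{6}\right) = -5 + \left(X + \left(\frac{2}{3} + \frac{X}{2} + \frac{X^{2}}{6}\right)\right) = -5 + \left(\frac{2}{3} + \frac{X^{2}}{6} + \frac{3 X}{2}\right) = - \frac{13}{3} + \frac{X^{2}}{6} + \frac{3 X}{2}$)
$U{\left(24 \right)} \left(42 + 42\right) 33 = \left(- \frac{13}{3} + \frac{24^{2}}{6} + \frac{3}{2} \cdot 24\right) \left(42 + 42\right) 33 = \left(- \frac{13}{3} + \frac{1}{6} \cdot 576 + 36\right) 84 \cdot 33 = \left(- \frac{13}{3} + 96 + 36\right) 2772 = \frac{383}{3} \cdot 2772 = 353892$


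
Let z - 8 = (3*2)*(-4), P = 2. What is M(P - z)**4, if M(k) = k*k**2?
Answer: 1156831381426176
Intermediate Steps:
z = -16 (z = 8 + (3*2)*(-4) = 8 + 6*(-4) = 8 - 24 = -16)
M(k) = k**3
M(P - z)**4 = ((2 - 1*(-16))**3)**4 = ((2 + 16)**3)**4 = (18**3)**4 = 5832**4 = 1156831381426176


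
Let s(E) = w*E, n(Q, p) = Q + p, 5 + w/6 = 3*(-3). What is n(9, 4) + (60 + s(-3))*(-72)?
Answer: -22451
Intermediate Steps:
w = -84 (w = -30 + 6*(3*(-3)) = -30 + 6*(-9) = -30 - 54 = -84)
s(E) = -84*E
n(9, 4) + (60 + s(-3))*(-72) = (9 + 4) + (60 - 84*(-3))*(-72) = 13 + (60 + 252)*(-72) = 13 + 312*(-72) = 13 - 22464 = -22451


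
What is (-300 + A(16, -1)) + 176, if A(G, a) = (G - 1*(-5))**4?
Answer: 194357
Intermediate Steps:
A(G, a) = (5 + G)**4 (A(G, a) = (G + 5)**4 = (5 + G)**4)
(-300 + A(16, -1)) + 176 = (-300 + (5 + 16)**4) + 176 = (-300 + 21**4) + 176 = (-300 + 194481) + 176 = 194181 + 176 = 194357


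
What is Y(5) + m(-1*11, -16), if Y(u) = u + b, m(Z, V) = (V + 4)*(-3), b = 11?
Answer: 52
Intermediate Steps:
m(Z, V) = -12 - 3*V (m(Z, V) = (4 + V)*(-3) = -12 - 3*V)
Y(u) = 11 + u (Y(u) = u + 11 = 11 + u)
Y(5) + m(-1*11, -16) = (11 + 5) + (-12 - 3*(-16)) = 16 + (-12 + 48) = 16 + 36 = 52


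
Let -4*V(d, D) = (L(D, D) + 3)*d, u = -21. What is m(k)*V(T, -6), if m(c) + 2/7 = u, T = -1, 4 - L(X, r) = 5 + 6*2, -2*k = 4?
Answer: 745/14 ≈ 53.214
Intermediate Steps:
k = -2 (k = -1/2*4 = -2)
L(X, r) = -13 (L(X, r) = 4 - (5 + 6*2) = 4 - (5 + 12) = 4 - 1*17 = 4 - 17 = -13)
m(c) = -149/7 (m(c) = -2/7 - 21 = -149/7)
V(d, D) = 5*d/2 (V(d, D) = -(-13 + 3)*d/4 = -(-5)*d/2 = 5*d/2)
m(k)*V(T, -6) = -745*(-1)/14 = -149/7*(-5/2) = 745/14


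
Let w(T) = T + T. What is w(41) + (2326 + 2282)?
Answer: 4690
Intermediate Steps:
w(T) = 2*T
w(41) + (2326 + 2282) = 2*41 + (2326 + 2282) = 82 + 4608 = 4690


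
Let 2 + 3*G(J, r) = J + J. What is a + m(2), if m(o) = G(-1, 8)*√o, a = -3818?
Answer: -3818 - 4*√2/3 ≈ -3819.9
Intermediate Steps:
G(J, r) = -⅔ + 2*J/3 (G(J, r) = -⅔ + (J + J)/3 = -⅔ + (2*J)/3 = -⅔ + 2*J/3)
m(o) = -4*√o/3 (m(o) = (-⅔ + (⅔)*(-1))*√o = (-⅔ - ⅔)*√o = -4*√o/3)
a + m(2) = -3818 - 4*√2/3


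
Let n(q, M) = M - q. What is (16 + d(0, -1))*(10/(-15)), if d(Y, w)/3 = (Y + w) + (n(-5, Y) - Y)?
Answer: -56/3 ≈ -18.667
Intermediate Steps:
d(Y, w) = 15 + 3*Y + 3*w (d(Y, w) = 3*((Y + w) + ((Y - 1*(-5)) - Y)) = 3*((Y + w) + ((Y + 5) - Y)) = 3*((Y + w) + ((5 + Y) - Y)) = 3*((Y + w) + 5) = 3*(5 + Y + w) = 15 + 3*Y + 3*w)
(16 + d(0, -1))*(10/(-15)) = (16 + (15 + 3*0 + 3*(-1)))*(10/(-15)) = (16 + (15 + 0 - 3))*(10*(-1/15)) = (16 + 12)*(-⅔) = 28*(-⅔) = -56/3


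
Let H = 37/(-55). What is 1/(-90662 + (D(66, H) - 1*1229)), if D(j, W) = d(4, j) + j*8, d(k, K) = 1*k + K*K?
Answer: -1/87003 ≈ -1.1494e-5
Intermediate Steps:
d(k, K) = k + K²
H = -37/55 (H = 37*(-1/55) = -37/55 ≈ -0.67273)
D(j, W) = 4 + j² + 8*j (D(j, W) = (4 + j²) + j*8 = (4 + j²) + 8*j = 4 + j² + 8*j)
1/(-90662 + (D(66, H) - 1*1229)) = 1/(-90662 + ((4 + 66² + 8*66) - 1*1229)) = 1/(-90662 + ((4 + 4356 + 528) - 1229)) = 1/(-90662 + (4888 - 1229)) = 1/(-90662 + 3659) = 1/(-87003) = -1/87003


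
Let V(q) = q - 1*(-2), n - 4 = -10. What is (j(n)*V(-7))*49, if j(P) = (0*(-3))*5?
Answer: 0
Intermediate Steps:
n = -6 (n = 4 - 10 = -6)
V(q) = 2 + q (V(q) = q + 2 = 2 + q)
j(P) = 0 (j(P) = 0*5 = 0)
(j(n)*V(-7))*49 = (0*(2 - 7))*49 = (0*(-5))*49 = 0*49 = 0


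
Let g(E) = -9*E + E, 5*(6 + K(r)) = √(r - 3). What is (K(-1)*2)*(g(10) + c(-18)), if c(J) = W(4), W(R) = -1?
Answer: 972 - 324*I/5 ≈ 972.0 - 64.8*I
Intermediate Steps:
c(J) = -1
K(r) = -6 + √(-3 + r)/5 (K(r) = -6 + √(r - 3)/5 = -6 + √(-3 + r)/5)
g(E) = -8*E
(K(-1)*2)*(g(10) + c(-18)) = ((-6 + √(-3 - 1)/5)*2)*(-8*10 - 1) = ((-6 + √(-4)/5)*2)*(-80 - 1) = ((-6 + (2*I)/5)*2)*(-81) = ((-6 + 2*I/5)*2)*(-81) = (-12 + 4*I/5)*(-81) = 972 - 324*I/5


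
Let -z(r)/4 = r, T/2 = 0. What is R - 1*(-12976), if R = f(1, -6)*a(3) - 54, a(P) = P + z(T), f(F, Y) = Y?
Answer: 12904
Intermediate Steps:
T = 0 (T = 2*0 = 0)
z(r) = -4*r
a(P) = P (a(P) = P - 4*0 = P + 0 = P)
R = -72 (R = -6*3 - 54 = -18 - 54 = -72)
R - 1*(-12976) = -72 - 1*(-12976) = -72 + 12976 = 12904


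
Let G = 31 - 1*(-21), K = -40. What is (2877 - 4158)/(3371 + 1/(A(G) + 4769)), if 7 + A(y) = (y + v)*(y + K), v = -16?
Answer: -2217838/5836325 ≈ -0.38001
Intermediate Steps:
G = 52 (G = 31 + 21 = 52)
A(y) = -7 + (-40 + y)*(-16 + y) (A(y) = -7 + (y - 16)*(y - 40) = -7 + (-16 + y)*(-40 + y) = -7 + (-40 + y)*(-16 + y))
(2877 - 4158)/(3371 + 1/(A(G) + 4769)) = (2877 - 4158)/(3371 + 1/((633 + 52² - 56*52) + 4769)) = -1281/(3371 + 1/((633 + 2704 - 2912) + 4769)) = -1281/(3371 + 1/(425 + 4769)) = -1281/(3371 + 1/5194) = -1281/17508975/5194 = -1281*5194/17508975 = -2217838/5836325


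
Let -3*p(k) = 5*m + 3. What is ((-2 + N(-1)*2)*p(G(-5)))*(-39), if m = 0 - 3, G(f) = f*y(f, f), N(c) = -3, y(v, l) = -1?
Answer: 1248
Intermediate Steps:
G(f) = -f (G(f) = f*(-1) = -f)
m = -3
p(k) = 4 (p(k) = -(5*(-3) + 3)/3 = -(-15 + 3)/3 = -⅓*(-12) = 4)
((-2 + N(-1)*2)*p(G(-5)))*(-39) = ((-2 - 3*2)*4)*(-39) = ((-2 - 6)*4)*(-39) = -8*4*(-39) = -32*(-39) = 1248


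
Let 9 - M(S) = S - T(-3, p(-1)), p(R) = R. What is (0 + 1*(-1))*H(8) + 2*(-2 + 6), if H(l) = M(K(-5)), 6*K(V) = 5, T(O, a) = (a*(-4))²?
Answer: -97/6 ≈ -16.167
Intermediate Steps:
T(O, a) = 16*a² (T(O, a) = (-4*a)² = 16*a²)
K(V) = ⅚ (K(V) = (⅙)*5 = ⅚)
M(S) = 25 - S (M(S) = 9 - (S - 16*(-1)²) = 9 - (S - 16) = 9 - (-16 + S) = 9 + (16 - S) = 25 - S)
H(l) = 145/6 (H(l) = 25 - 1*⅚ = 25 - ⅚ = 145/6)
(0 + 1*(-1))*H(8) + 2*(-2 + 6) = (0 + 1*(-1))*(145/6) + 2*(-2 + 6) = (0 - 1)*(145/6) + 2*4 = -1*145/6 + 8 = -145/6 + 8 = -97/6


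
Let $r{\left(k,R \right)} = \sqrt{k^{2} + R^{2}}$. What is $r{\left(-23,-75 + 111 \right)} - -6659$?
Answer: $6659 + 5 \sqrt{73} \approx 6701.7$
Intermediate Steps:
$r{\left(k,R \right)} = \sqrt{R^{2} + k^{2}}$
$r{\left(-23,-75 + 111 \right)} - -6659 = \sqrt{\left(-75 + 111\right)^{2} + \left(-23\right)^{2}} - -6659 = \sqrt{36^{2} + 529} + 6659 = \sqrt{1296 + 529} + 6659 = \sqrt{1825} + 6659 = 5 \sqrt{73} + 6659 = 6659 + 5 \sqrt{73}$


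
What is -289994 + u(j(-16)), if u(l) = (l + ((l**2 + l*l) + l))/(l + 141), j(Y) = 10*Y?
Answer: -5560766/19 ≈ -2.9267e+5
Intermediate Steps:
u(l) = (2*l + 2*l**2)/(141 + l) (u(l) = (l + ((l**2 + l**2) + l))/(141 + l) = (l + (2*l**2 + l))/(141 + l) = (l + (l + 2*l**2))/(141 + l) = (2*l + 2*l**2)/(141 + l))
-289994 + u(j(-16)) = -289994 + 2*(10*(-16))*(1 + 10*(-16))/(141 + 10*(-16)) = -289994 + 2*(-160)*(1 - 160)/(141 - 160) = -289994 + 2*(-160)*(-159)/(-19) = -289994 + 2*(-160)*(-1/19)*(-159) = -289994 - 50880/19 = -5560766/19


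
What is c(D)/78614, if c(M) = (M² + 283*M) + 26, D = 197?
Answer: 47293/39307 ≈ 1.2032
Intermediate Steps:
c(M) = 26 + M² + 283*M
c(D)/78614 = (26 + 197² + 283*197)/78614 = (26 + 38809 + 55751)*(1/78614) = 94586*(1/78614) = 47293/39307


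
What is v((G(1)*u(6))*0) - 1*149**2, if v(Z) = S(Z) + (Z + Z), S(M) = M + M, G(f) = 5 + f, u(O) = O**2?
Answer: -22201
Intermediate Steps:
S(M) = 2*M
v(Z) = 4*Z (v(Z) = 2*Z + (Z + Z) = 2*Z + 2*Z = 4*Z)
v((G(1)*u(6))*0) - 1*149**2 = 4*(((5 + 1)*6**2)*0) - 1*149**2 = 4*((6*36)*0) - 1*22201 = 4*(216*0) - 22201 = 4*0 - 22201 = 0 - 22201 = -22201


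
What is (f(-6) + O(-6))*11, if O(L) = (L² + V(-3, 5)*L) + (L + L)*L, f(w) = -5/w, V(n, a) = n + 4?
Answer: 6787/6 ≈ 1131.2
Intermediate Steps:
V(n, a) = 4 + n
O(L) = L + 3*L² (O(L) = (L² + (4 - 3)*L) + (L + L)*L = (L² + 1*L) + (2*L)*L = (L² + L) + 2*L² = (L + L²) + 2*L² = L + 3*L²)
(f(-6) + O(-6))*11 = (-5/(-6) - 6*(1 + 3*(-6)))*11 = (-5*(-⅙) - 6*(1 - 18))*11 = (⅚ - 6*(-17))*11 = (⅚ + 102)*11 = (617/6)*11 = 6787/6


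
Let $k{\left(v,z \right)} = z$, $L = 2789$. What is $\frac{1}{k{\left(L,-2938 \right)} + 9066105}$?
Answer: $\frac{1}{9063167} \approx 1.1034 \cdot 10^{-7}$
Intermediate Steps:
$\frac{1}{k{\left(L,-2938 \right)} + 9066105} = \frac{1}{-2938 + 9066105} = \frac{1}{9063167}$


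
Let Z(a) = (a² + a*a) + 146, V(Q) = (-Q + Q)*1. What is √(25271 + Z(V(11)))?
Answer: √25417 ≈ 159.43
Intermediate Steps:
V(Q) = 0 (V(Q) = 0*1 = 0)
Z(a) = 146 + 2*a² (Z(a) = (a² + a²) + 146 = 2*a² + 146 = 146 + 2*a²)
√(25271 + Z(V(11))) = √(25271 + (146 + 2*0²)) = √(25271 + (146 + 2*0)) = √(25271 + (146 + 0)) = √(25271 + 146) = √25417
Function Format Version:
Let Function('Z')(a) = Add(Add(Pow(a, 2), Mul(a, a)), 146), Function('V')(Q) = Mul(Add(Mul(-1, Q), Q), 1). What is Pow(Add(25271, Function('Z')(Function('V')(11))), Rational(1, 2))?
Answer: Pow(25417, Rational(1, 2)) ≈ 159.43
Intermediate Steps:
Function('V')(Q) = 0 (Function('V')(Q) = Mul(0, 1) = 0)
Function('Z')(a) = Add(146, Mul(2, Pow(a, 2))) (Function('Z')(a) = Add(Add(Pow(a, 2), Pow(a, 2)), 146) = Add(Mul(2, Pow(a, 2)), 146) = Add(146, Mul(2, Pow(a, 2))))
Pow(Add(25271, Function('Z')(Function('V')(11))), Rational(1, 2)) = Pow(Add(25271, Add(146, Mul(2, Pow(0, 2)))), Rational(1, 2)) = Pow(Add(25271, Add(146, Mul(2, 0))), Rational(1, 2)) = Pow(Add(25271, Add(146, 0)), Rational(1, 2)) = Pow(Add(25271, 146), Rational(1, 2)) = Pow(25417, Rational(1, 2))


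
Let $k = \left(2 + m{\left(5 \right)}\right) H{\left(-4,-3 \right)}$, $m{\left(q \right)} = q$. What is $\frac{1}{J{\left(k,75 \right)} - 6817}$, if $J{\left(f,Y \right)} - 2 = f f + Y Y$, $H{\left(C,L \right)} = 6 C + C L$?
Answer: $\frac{1}{5866} \approx 0.00017047$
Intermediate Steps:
$k = -84$ ($k = \left(2 + 5\right) \left(- 4 \left(6 - 3\right)\right) = 7 \left(\left(-4\right) 3\right) = 7 \left(-12\right) = -84$)
$J{\left(f,Y \right)} = 2 + Y^{2} + f^{2}$ ($J{\left(f,Y \right)} = 2 + \left(f f + Y Y\right) = 2 + \left(f^{2} + Y^{2}\right) = 2 + \left(Y^{2} + f^{2}\right) = 2 + Y^{2} + f^{2}$)
$\frac{1}{J{\left(k,75 \right)} - 6817} = \frac{1}{\left(2 + 75^{2} + \left(-84\right)^{2}\right) - 6817} = \frac{1}{\left(2 + 5625 + 7056\right) - 6817} = \frac{1}{12683 - 6817} = \frac{1}{5866}$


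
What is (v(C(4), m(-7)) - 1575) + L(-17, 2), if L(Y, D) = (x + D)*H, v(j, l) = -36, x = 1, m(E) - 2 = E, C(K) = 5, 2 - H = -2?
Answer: -1599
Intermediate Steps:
H = 4 (H = 2 - 1*(-2) = 2 + 2 = 4)
m(E) = 2 + E
L(Y, D) = 4 + 4*D (L(Y, D) = (1 + D)*4 = 4 + 4*D)
(v(C(4), m(-7)) - 1575) + L(-17, 2) = (-36 - 1575) + (4 + 4*2) = -1611 + (4 + 8) = -1611 + 12 = -1599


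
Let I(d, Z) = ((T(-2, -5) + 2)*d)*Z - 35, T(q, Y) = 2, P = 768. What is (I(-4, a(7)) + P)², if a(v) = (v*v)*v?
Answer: 22610025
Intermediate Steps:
a(v) = v³ (a(v) = v²*v = v³)
I(d, Z) = -35 + 4*Z*d (I(d, Z) = ((2 + 2)*d)*Z - 35 = (4*d)*Z - 35 = 4*Z*d - 35 = -35 + 4*Z*d)
(I(-4, a(7)) + P)² = ((-35 + 4*7³*(-4)) + 768)² = ((-35 + 4*343*(-4)) + 768)² = ((-35 - 5488) + 768)² = (-5523 + 768)² = (-4755)² = 22610025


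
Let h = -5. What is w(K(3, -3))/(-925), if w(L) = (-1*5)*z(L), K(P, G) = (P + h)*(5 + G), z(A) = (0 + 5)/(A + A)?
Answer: -1/296 ≈ -0.0033784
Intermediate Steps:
z(A) = 5/(2*A) (z(A) = 5/((2*A)) = 5*(1/(2*A)) = 5/(2*A))
K(P, G) = (-5 + P)*(5 + G) (K(P, G) = (P - 5)*(5 + G) = (-5 + P)*(5 + G))
w(L) = -25/(2*L) (w(L) = (-1*5)*(5/(2*L)) = -25/(2*L))
w(K(3, -3))/(-925) = -25/(2*(-25 - 5*(-3) + 5*3 - 3*3))/(-925) = -25/(2*(-25 + 15 + 15 - 9))*(-1/925) = -25/2/(-4)*(-1/925) = -25/2*(-¼)*(-1/925) = (25/8)*(-1/925) = -1/296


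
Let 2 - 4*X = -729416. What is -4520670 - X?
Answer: -9406049/2 ≈ -4.7030e+6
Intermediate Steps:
X = 364709/2 (X = 1/2 - 1/4*(-729416) = 1/2 + 182354 = 364709/2 ≈ 1.8235e+5)
-4520670 - X = -4520670 - 1*364709/2 = -4520670 - 364709/2 = -9406049/2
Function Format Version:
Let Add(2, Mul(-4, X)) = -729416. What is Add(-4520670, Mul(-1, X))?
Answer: Rational(-9406049, 2) ≈ -4.7030e+6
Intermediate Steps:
X = Rational(364709, 2) (X = Add(Rational(1, 2), Mul(Rational(-1, 4), -729416)) = Add(Rational(1, 2), 182354) = Rational(364709, 2) ≈ 1.8235e+5)
Add(-4520670, Mul(-1, X)) = Add(-4520670, Mul(-1, Rational(364709, 2))) = Add(-4520670, Rational(-364709, 2)) = Rational(-9406049, 2)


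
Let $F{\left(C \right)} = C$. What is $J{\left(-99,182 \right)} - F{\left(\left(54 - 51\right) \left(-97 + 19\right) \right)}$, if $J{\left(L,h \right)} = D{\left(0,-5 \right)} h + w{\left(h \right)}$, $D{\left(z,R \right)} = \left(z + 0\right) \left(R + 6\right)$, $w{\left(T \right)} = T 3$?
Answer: $780$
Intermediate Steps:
$w{\left(T \right)} = 3 T$
$D{\left(z,R \right)} = z \left(6 + R\right)$
$J{\left(L,h \right)} = 3 h$ ($J{\left(L,h \right)} = 0 \left(6 - 5\right) h + 3 h = 0 \cdot 1 h + 3 h = 0 h + 3 h = 0 + 3 h = 3 h$)
$J{\left(-99,182 \right)} - F{\left(\left(54 - 51\right) \left(-97 + 19\right) \right)} = 3 \cdot 182 - \left(54 - 51\right) \left(-97 + 19\right) = 546 - 3 \left(-78\right) = 546 - -234 = 546 + 234 = 780$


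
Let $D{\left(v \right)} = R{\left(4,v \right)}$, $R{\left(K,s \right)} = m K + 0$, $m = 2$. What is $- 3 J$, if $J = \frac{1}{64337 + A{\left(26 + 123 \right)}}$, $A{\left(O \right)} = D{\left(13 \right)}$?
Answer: $- \frac{3}{64345} \approx -4.6624 \cdot 10^{-5}$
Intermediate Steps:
$R{\left(K,s \right)} = 2 K$ ($R{\left(K,s \right)} = 2 K + 0 = 2 K$)
$D{\left(v \right)} = 8$ ($D{\left(v \right)} = 2 \cdot 4 = 8$)
$A{\left(O \right)} = 8$
$J = \frac{1}{64345}$ ($J = \frac{1}{64337 + 8} = \frac{1}{64345} \approx 1.5541 \cdot 10^{-5}$)
$- 3 J = \left(-3\right) \frac{1}{64345} = - \frac{3}{64345}$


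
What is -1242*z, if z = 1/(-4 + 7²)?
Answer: -138/5 ≈ -27.600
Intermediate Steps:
z = 1/45 (z = 1/(-4 + 49) = 1/45 ≈ 0.022222)
-1242*z = -1242*1/45 = -138/5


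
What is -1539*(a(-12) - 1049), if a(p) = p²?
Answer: 1392795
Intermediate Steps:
-1539*(a(-12) - 1049) = -1539*((-12)² - 1049) = -1539*(144 - 1049) = -1539*(-905) = 1392795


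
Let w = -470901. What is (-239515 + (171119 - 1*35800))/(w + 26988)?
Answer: 34732/147971 ≈ 0.23472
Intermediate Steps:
(-239515 + (171119 - 1*35800))/(w + 26988) = (-239515 + (171119 - 1*35800))/(-470901 + 26988) = (-239515 + (171119 - 35800))/(-443913) = (-239515 + 135319)*(-1/443913) = -104196*(-1/443913) = 34732/147971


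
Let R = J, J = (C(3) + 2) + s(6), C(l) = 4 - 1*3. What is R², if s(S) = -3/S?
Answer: 25/4 ≈ 6.2500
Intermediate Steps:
C(l) = 1 (C(l) = 4 - 3 = 1)
J = 5/2 (J = (1 + 2) - 3/6 = 3 - 3*⅙ = 3 - ½ = 5/2 ≈ 2.5000)
R = 5/2 ≈ 2.5000
R² = (5/2)² = 25/4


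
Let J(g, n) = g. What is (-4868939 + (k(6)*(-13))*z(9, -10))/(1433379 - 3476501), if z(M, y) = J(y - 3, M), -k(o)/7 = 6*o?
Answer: 4911527/2043122 ≈ 2.4039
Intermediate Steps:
k(o) = -42*o
z(M, y) = -3 + y (z(M, y) = y - 3 = -3 + y)
(-4868939 + (k(6)*(-13))*z(9, -10))/(1433379 - 3476501) = (-4868939 + (-42*6*(-13))*(-3 - 10))/(1433379 - 3476501) = (-4868939 - 252*(-13)*(-13))/(-2043122) = (-4868939 + 3276*(-13))*(-1/2043122) = (-4868939 - 42588)*(-1/2043122) = -4911527*(-1/2043122) = 4911527/2043122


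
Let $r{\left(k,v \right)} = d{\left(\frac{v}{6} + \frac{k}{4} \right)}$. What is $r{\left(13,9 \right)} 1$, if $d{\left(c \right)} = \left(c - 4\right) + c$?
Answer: $\frac{11}{2} \approx 5.5$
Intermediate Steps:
$d{\left(c \right)} = -4 + 2 c$ ($d{\left(c \right)} = \left(-4 + c\right) + c = -4 + 2 c$)
$r{\left(k,v \right)} = -4 + \frac{k}{2} + \frac{v}{3}$ ($r{\left(k,v \right)} = -4 + 2 \left(\frac{v}{6} + \frac{k}{4}\right) = -4 + 2 \left(\frac{k}{4} + \frac{v}{6}\right) = -4 + \left(\frac{k}{2} + \frac{v}{3}\right) = -4 + \frac{k}{2} + \frac{v}{3}$)
$r{\left(13,9 \right)} 1 = \left(-4 + \frac{1}{2} \cdot 13 + \frac{1}{3} \cdot 9\right) 1 = \left(-4 + \frac{13}{2} + 3\right) 1 = \frac{11}{2} \cdot 1 = \frac{11}{2}$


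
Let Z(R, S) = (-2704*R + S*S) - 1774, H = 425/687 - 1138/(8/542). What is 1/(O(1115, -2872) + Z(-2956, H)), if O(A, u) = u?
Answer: 1887876/11237064397207897 ≈ 1.6800e-10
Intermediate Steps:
H = -105933863/1374 (H = 425*(1/687) - 1138/(8*(1/542)) = 425/687 - 1138/4/271 = 425/687 - 1138*271/4 = 425/687 - 154199/2 = -105933863/1374 ≈ -77099.)
Z(R, S) = -1774 + S**2 - 2704*R (Z(R, S) = (-2704*R + S**2) - 1774 = (S**2 - 2704*R) - 1774 = -1774 + S**2 - 2704*R)
1/(O(1115, -2872) + Z(-2956, H)) = 1/(-2872 + (-1774 + (-105933863/1374)**2 - 2704*(-2956))) = 1/(-2872 + (-1774 + 11221983330102769/1887876 + 7993024)) = 1/(-2872 + 11237069819187769/1887876) = 1/(11237064397207897/1887876) = 1887876/11237064397207897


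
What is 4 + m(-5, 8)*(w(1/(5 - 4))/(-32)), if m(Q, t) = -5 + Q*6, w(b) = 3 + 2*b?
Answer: 303/32 ≈ 9.4688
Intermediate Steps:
m(Q, t) = -5 + 6*Q
4 + m(-5, 8)*(w(1/(5 - 4))/(-32)) = 4 + (-5 + 6*(-5))*((3 + 2/(5 - 4))/(-32)) = 4 + (-5 - 30)*((3 + 2/1)*(-1/32)) = 4 - 35*(3 + 2*1)*(-1)/32 = 4 - 35*(3 + 2)*(-1)/32 = 4 - 175*(-1)/32 = 4 - 35*(-5/32) = 4 + 175/32 = 303/32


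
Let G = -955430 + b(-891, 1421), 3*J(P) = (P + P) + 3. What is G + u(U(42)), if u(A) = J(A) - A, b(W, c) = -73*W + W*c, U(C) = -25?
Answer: -6469466/3 ≈ -2.1565e+6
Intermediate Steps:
J(P) = 1 + 2*P/3 (J(P) = ((P + P) + 3)/3 = (2*P + 3)/3 = (3 + 2*P)/3 = 1 + 2*P/3)
G = -2156498 (G = -955430 - 891*(-73 + 1421) = -955430 - 891*1348 = -955430 - 1201068 = -2156498)
u(A) = 1 - A/3 (u(A) = (1 + 2*A/3) - A = 1 - A/3)
G + u(U(42)) = -2156498 + (1 - 1/3*(-25)) = -2156498 + (1 + 25/3) = -2156498 + 28/3 = -6469466/3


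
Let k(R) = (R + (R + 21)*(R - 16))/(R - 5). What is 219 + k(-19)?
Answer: 5345/24 ≈ 222.71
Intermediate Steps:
k(R) = (R + (-16 + R)*(21 + R))/(-5 + R) (k(R) = (R + (21 + R)*(-16 + R))/(-5 + R) = (R + (-16 + R)*(21 + R))/(-5 + R))
219 + k(-19) = 219 + (-336 + (-19)**2 + 6*(-19))/(-5 - 19) = 219 + (-336 + 361 - 114)/(-24) = 219 - 1/24*(-89) = 219 + 89/24 = 5345/24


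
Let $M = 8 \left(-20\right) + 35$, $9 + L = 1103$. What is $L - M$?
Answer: $1219$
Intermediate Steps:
$L = 1094$ ($L = -9 + 1103 = 1094$)
$M = -125$ ($M = -160 + 35 = -125$)
$L - M = 1094 - -125 = 1094 + 125 = 1219$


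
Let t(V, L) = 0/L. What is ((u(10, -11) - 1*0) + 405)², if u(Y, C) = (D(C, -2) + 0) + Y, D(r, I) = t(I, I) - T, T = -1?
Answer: 173056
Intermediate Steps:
t(V, L) = 0
D(r, I) = 1 (D(r, I) = 0 - 1*(-1) = 0 + 1 = 1)
u(Y, C) = 1 + Y (u(Y, C) = (1 + 0) + Y = 1 + Y)
((u(10, -11) - 1*0) + 405)² = (((1 + 10) - 1*0) + 405)² = ((11 + 0) + 405)² = (11 + 405)² = 416² = 173056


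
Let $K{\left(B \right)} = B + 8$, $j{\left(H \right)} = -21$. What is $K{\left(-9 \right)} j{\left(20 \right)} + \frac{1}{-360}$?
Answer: $\frac{7559}{360} \approx 20.997$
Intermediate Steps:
$K{\left(B \right)} = 8 + B$
$K{\left(-9 \right)} j{\left(20 \right)} + \frac{1}{-360} = \left(8 - 9\right) \left(-21\right) + \frac{1}{-360} = \left(-1\right) \left(-21\right) - \frac{1}{360} = 21 - \frac{1}{360} = \frac{7559}{360}$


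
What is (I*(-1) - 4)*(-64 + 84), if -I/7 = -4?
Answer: -640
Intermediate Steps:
I = 28 (I = -7*(-4) = 28)
(I*(-1) - 4)*(-64 + 84) = (28*(-1) - 4)*(-64 + 84) = (-28 - 4)*20 = -32*20 = -640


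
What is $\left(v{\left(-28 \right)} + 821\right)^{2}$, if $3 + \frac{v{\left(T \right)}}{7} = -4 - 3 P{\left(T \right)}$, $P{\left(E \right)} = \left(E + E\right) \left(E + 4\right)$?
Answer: $753612304$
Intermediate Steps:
$P{\left(E \right)} = 2 E \left(4 + E\right)$
$v{\left(T \right)} = -49 - 42 T \left(4 + T\right)$ ($v{\left(T \right)} = -21 + 7 \left(-4 - 3 \cdot 2 T \left(4 + T\right)\right) = -21 + 7 \left(-4 - 6 T \left(4 + T\right)\right) = -21 - \left(28 + 42 T \left(4 + T\right)\right) = -49 - 42 T \left(4 + T\right)$)
$\left(v{\left(-28 \right)} + 821\right)^{2} = \left(\left(-49 - - 1176 \left(4 - 28\right)\right) + 821\right)^{2} = \left(\left(-49 - \left(-1176\right) \left(-24\right)\right) + 821\right)^{2} = \left(\left(-49 - 28224\right) + 821\right)^{2} = \left(-28273 + 821\right)^{2} = \left(-27452\right)^{2} = 753612304$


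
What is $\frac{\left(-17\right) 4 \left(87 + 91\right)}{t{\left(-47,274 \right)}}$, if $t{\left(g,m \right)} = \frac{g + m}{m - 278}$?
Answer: $\frac{48416}{227} \approx 213.29$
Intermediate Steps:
$t{\left(g,m \right)} = \frac{g + m}{-278 + m}$
$\frac{\left(-17\right) 4 \left(87 + 91\right)}{t{\left(-47,274 \right)}} = \frac{\left(-17\right) 4 \left(87 + 91\right)}{\frac{1}{-278 + 274} \left(-47 + 274\right)} = \frac{\left(-68\right) 178}{\frac{1}{-4} \cdot 227} = - \frac{12104}{\left(- \frac{1}{4}\right) 227} = - \frac{12104}{- \frac{227}{4}} = \left(-12104\right) \left(- \frac{4}{227}\right) = \frac{48416}{227}$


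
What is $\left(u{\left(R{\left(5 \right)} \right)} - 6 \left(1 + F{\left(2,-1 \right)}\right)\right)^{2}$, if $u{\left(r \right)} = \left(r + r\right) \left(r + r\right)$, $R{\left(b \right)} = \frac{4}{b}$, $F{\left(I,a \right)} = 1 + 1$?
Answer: $\frac{148996}{625} \approx 238.39$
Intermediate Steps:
$F{\left(I,a \right)} = 2$
$u{\left(r \right)} = 4 r^{2}$ ($u{\left(r \right)} = 2 r 2 r = 4 r^{2}$)
$\left(u{\left(R{\left(5 \right)} \right)} - 6 \left(1 + F{\left(2,-1 \right)}\right)\right)^{2} = \left(4 \left(\frac{4}{5}\right)^{2} - 6 \left(1 + 2\right)\right)^{2} = \left(4 \left(4 \cdot \frac{1}{5}\right)^{2} - 18\right)^{2} = \left(4 \left(\frac{4}{5}\right)^{2} - 18\right)^{2} = \left(4 \cdot \frac{16}{25} - 18\right)^{2} = \left(\frac{64}{25} - 18\right)^{2} = \left(- \frac{386}{25}\right)^{2} = \frac{148996}{625}$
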